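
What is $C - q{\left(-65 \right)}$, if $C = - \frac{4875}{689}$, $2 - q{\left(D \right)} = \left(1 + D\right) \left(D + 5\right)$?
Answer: $\frac{203039}{53} \approx 3830.9$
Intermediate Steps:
$q{\left(D \right)} = 2 - \left(1 + D\right) \left(5 + D\right)$ ($q{\left(D \right)} = 2 - \left(1 + D\right) \left(D + 5\right) = 2 - \left(1 + D\right) \left(5 + D\right)$)
$C = - \frac{375}{53}$ ($C = \left(-4875\right) \frac{1}{689} = - \frac{375}{53} \approx -7.0755$)
$C - q{\left(-65 \right)} = - \frac{375}{53} - \left(-3 - \left(-65\right)^{2} - -390\right) = - \frac{375}{53} - \left(-3 - 4225 + 390\right) = - \frac{375}{53} - -3838 = - \frac{375}{53} + 3838 = \frac{203039}{53}$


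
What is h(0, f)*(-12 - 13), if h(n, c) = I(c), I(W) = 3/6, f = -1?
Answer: -25/2 ≈ -12.500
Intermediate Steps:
I(W) = ½ (I(W) = 3*(⅙) = ½)
h(n, c) = ½
h(0, f)*(-12 - 13) = (-12 - 13)/2 = (½)*(-25) = -25/2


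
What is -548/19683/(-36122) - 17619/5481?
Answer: -33139994527/10309345227 ≈ -3.2146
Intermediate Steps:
-548/19683/(-36122) - 17619/5481 = -548*1/19683*(-1/36122) - 17619*1/5481 = -548/19683*(-1/36122) - 839/261 = 274/355494663 - 839/261 = -33139994527/10309345227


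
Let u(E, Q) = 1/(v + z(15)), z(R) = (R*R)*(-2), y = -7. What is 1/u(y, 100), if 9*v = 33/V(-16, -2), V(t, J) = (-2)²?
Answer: -5389/12 ≈ -449.08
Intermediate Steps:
V(t, J) = 4
z(R) = -2*R² (z(R) = R²*(-2) = -2*R²)
v = 11/12 (v = (33/4)/9 = (33*(¼))/9 = (⅑)*(33/4) = 11/12 ≈ 0.91667)
u(E, Q) = -12/5389 (u(E, Q) = 1/(11/12 - 2*15²) = 1/(11/12 - 2*225) = 1/(11/12 - 450) = 1/(-5389/12) = -12/5389)
1/u(y, 100) = 1/(-12/5389) = -5389/12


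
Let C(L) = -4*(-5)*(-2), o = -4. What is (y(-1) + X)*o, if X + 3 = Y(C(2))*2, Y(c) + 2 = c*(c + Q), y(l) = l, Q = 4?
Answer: -11488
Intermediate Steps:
C(L) = -40 (C(L) = 20*(-2) = -40)
Y(c) = -2 + c*(4 + c) (Y(c) = -2 + c*(c + 4) = -2 + c*(4 + c))
X = 2873 (X = -3 + (-2 + (-40)² + 4*(-40))*2 = -3 + (-2 + 1600 - 160)*2 = -3 + 1438*2 = -3 + 2876 = 2873)
(y(-1) + X)*o = (-1 + 2873)*(-4) = 2872*(-4) = -11488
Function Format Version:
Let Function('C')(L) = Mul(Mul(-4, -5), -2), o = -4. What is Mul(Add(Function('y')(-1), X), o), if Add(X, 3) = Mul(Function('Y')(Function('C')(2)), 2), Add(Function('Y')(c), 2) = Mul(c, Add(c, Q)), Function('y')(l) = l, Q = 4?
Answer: -11488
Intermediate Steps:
Function('C')(L) = -40 (Function('C')(L) = Mul(20, -2) = -40)
Function('Y')(c) = Add(-2, Mul(c, Add(4, c))) (Function('Y')(c) = Add(-2, Mul(c, Add(c, 4))) = Add(-2, Mul(c, Add(4, c))))
X = 2873 (X = Add(-3, Mul(Add(-2, Pow(-40, 2), Mul(4, -40)), 2)) = Add(-3, Mul(Add(-2, 1600, -160), 2)) = Add(-3, Mul(1438, 2)) = Add(-3, 2876) = 2873)
Mul(Add(Function('y')(-1), X), o) = Mul(Add(-1, 2873), -4) = Mul(2872, -4) = -11488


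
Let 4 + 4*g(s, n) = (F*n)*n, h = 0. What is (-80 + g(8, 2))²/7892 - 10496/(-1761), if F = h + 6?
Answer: 92740057/13897812 ≈ 6.6730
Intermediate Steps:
F = 6 (F = 0 + 6 = 6)
g(s, n) = -1 + 3*n²/2 (g(s, n) = -1 + ((6*n)*n)/4 = -1 + (6*n²)/4 = -1 + 3*n²/2)
(-80 + g(8, 2))²/7892 - 10496/(-1761) = (-80 + (-1 + (3/2)*2²))²/7892 - 10496/(-1761) = (-80 + (-1 + (3/2)*4))²*(1/7892) - 10496*(-1/1761) = (-80 + (-1 + 6))²*(1/7892) + 10496/1761 = (-80 + 5)²*(1/7892) + 10496/1761 = (-75)²*(1/7892) + 10496/1761 = 5625*(1/7892) + 10496/1761 = 5625/7892 + 10496/1761 = 92740057/13897812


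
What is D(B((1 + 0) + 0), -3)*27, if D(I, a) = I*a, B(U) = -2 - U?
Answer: 243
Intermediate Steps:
D(B((1 + 0) + 0), -3)*27 = ((-2 - ((1 + 0) + 0))*(-3))*27 = ((-2 - (1 + 0))*(-3))*27 = ((-2 - 1*1)*(-3))*27 = ((-2 - 1)*(-3))*27 = -3*(-3)*27 = 9*27 = 243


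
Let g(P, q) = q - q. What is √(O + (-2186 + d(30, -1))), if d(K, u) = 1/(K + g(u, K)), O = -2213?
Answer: I*√3959070/30 ≈ 66.325*I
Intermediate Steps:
g(P, q) = 0
d(K, u) = 1/K (d(K, u) = 1/(K + 0) = 1/K)
√(O + (-2186 + d(30, -1))) = √(-2213 + (-2186 + 1/30)) = √(-2213 - 65579/30) = √(-131969/30) = I*√3959070/30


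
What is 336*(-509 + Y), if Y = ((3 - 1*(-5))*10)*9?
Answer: 70896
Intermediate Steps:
Y = 720 (Y = ((3 + 5)*10)*9 = (8*10)*9 = 80*9 = 720)
336*(-509 + Y) = 336*(-509 + 720) = 336*211 = 70896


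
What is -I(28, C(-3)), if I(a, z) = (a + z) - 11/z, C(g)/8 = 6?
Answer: -3637/48 ≈ -75.771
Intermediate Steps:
C(g) = 48 (C(g) = 8*6 = 48)
I(a, z) = a + z - 11/z
-I(28, C(-3)) = -(28 + 48 - 11/48) = -1*3637/48 = -3637/48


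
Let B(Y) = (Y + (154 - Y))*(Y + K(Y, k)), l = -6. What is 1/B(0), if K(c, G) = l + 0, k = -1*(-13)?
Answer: -1/924 ≈ -0.0010823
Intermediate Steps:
k = 13
K(c, G) = -6 (K(c, G) = -6 + 0 = -6)
B(Y) = -924 + 154*Y (B(Y) = (Y + (154 - Y))*(Y - 6) = 154*(-6 + Y) = -924 + 154*Y)
1/B(0) = 1/(-924 + 154*0) = 1/(-924 + 0) = 1/(-924) = -1/924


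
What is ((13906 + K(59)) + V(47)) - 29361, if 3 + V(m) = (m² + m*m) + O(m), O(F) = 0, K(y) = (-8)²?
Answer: -10976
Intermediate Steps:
K(y) = 64
V(m) = -3 + 2*m² (V(m) = -3 + ((m² + m*m) + 0) = -3 + ((m² + m²) + 0) = -3 + (2*m² + 0) = -3 + 2*m²)
((13906 + K(59)) + V(47)) - 29361 = ((13906 + 64) + (-3 + 2*47²)) - 29361 = (13970 + (-3 + 2*2209)) - 29361 = (13970 + (-3 + 4418)) - 29361 = (13970 + 4415) - 29361 = 18385 - 29361 = -10976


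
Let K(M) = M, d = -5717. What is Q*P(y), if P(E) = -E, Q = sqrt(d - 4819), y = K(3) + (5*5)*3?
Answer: -156*I*sqrt(2634) ≈ -8006.3*I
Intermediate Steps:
y = 78 (y = 3 + (5*5)*3 = 3 + 25*3 = 3 + 75 = 78)
Q = 2*I*sqrt(2634) (Q = sqrt(-5717 - 4819) = sqrt(-10536) = 2*I*sqrt(2634) ≈ 102.65*I)
Q*P(y) = (2*I*sqrt(2634))*(-1*78) = (2*I*sqrt(2634))*(-78) = -156*I*sqrt(2634)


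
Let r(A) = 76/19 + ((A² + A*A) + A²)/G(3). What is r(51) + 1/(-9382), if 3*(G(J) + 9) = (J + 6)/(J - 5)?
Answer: -48542475/65674 ≈ -739.14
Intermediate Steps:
G(J) = -9 + (6 + J)/(3*(-5 + J)) (G(J) = -9 + ((J + 6)/(J - 5))/3 = -9 + ((6 + J)/(-5 + J))/3 = -9 + (6 + J)/(3*(-5 + J)))
r(A) = 4 - 2*A²/7 (r(A) = 76/19 + ((A² + A*A) + A²)/(((141 - 26*3)/(3*(-5 + 3)))) = 76*(1/19) + ((A² + A²) + A²)/(((⅓)*(141 - 78)/(-2))) = 4 + (2*A² + A²)/(((⅓)*(-½)*63)) = 4 + (3*A²)/(-21/2) = 4 + (3*A²)*(-2/21) = 4 - 2*A²/7)
r(51) + 1/(-9382) = (4 - 2/7*51²) + 1/(-9382) = (4 - 2/7*2601) - 1/9382 = (4 - 5202/7) - 1/9382 = -5174/7 - 1/9382 = -48542475/65674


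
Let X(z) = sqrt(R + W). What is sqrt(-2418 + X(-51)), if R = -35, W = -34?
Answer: sqrt(-2418 + I*sqrt(69)) ≈ 0.08446 + 49.173*I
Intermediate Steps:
X(z) = I*sqrt(69) (X(z) = sqrt(-35 - 34) = sqrt(-69) = I*sqrt(69))
sqrt(-2418 + X(-51)) = sqrt(-2418 + I*sqrt(69))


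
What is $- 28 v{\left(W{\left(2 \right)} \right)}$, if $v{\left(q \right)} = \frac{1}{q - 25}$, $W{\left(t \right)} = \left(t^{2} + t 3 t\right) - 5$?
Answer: $2$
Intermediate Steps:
$W{\left(t \right)} = -5 + 4 t^{2}$ ($W{\left(t \right)} = \left(t^{2} + 3 t t\right) - 5 = \left(t^{2} + 3 t^{2}\right) - 5 = 4 t^{2} - 5 = -5 + 4 t^{2}$)
$v{\left(q \right)} = \frac{1}{-25 + q}$
$- 28 v{\left(W{\left(2 \right)} \right)} = - \frac{28}{-25 - \left(5 - 4 \cdot 2^{2}\right)} = - \frac{28}{-25 + \left(-5 + 4 \cdot 4\right)} = - \frac{28}{-25 + \left(-5 + 16\right)} = - \frac{28}{-25 + 11} = - \frac{28}{-14} = \left(-28\right) \left(- \frac{1}{14}\right) = 2$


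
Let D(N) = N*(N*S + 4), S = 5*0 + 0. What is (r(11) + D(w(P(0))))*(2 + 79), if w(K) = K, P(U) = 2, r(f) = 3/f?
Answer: 7371/11 ≈ 670.09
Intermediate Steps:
S = 0 (S = 0 + 0 = 0)
D(N) = 4*N (D(N) = N*(N*0 + 4) = N*(0 + 4) = N*4 = 4*N)
(r(11) + D(w(P(0))))*(2 + 79) = (3/11 + 4*2)*(2 + 79) = (3*(1/11) + 8)*81 = (3/11 + 8)*81 = (91/11)*81 = 7371/11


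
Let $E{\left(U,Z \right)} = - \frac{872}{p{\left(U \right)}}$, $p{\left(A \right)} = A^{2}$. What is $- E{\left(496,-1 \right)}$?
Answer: $\frac{109}{30752} \approx 0.0035445$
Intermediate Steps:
$E{\left(U,Z \right)} = - \frac{872}{U^{2}}$
$- E{\left(496,-1 \right)} = - \frac{-872}{246016} = \left(-1\right) \left(- \frac{109}{30752}\right) = \frac{109}{30752}$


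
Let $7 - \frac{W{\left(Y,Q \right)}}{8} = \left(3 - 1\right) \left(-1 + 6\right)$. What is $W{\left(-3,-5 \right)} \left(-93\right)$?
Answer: $2232$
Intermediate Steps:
$W{\left(Y,Q \right)} = -24$ ($W{\left(Y,Q \right)} = 56 - 8 \left(3 - 1\right) \left(-1 + 6\right) = 56 - 8 \cdot 2 \cdot 5 = 56 - 80 = -24$)
$W{\left(-3,-5 \right)} \left(-93\right) = \left(-24\right) \left(-93\right) = 2232$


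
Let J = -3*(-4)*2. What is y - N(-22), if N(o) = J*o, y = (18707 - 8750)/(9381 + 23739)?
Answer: 5832439/11040 ≈ 528.30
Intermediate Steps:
y = 3319/11040 (y = 9957/33120 = 9957*(1/33120) = 3319/11040 ≈ 0.30063)
J = 24 (J = 12*2 = 24)
N(o) = 24*o
y - N(-22) = 3319/11040 - 24*(-22) = 3319/11040 - 1*(-528) = 3319/11040 + 528 = 5832439/11040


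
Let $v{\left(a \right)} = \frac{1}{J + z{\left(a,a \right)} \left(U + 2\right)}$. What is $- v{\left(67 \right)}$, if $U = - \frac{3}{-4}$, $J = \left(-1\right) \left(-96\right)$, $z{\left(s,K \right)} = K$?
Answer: $- \frac{4}{1121} \approx -0.0035682$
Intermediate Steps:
$J = 96$
$U = \frac{3}{4}$ ($U = \left(-3\right) \left(- \frac{1}{4}\right) = \frac{3}{4} \approx 0.75$)
$v{\left(a \right)} = \frac{1}{96 + \frac{11 a}{4}}$ ($v{\left(a \right)} = \frac{1}{96 + a \left(\frac{3}{4} + 2\right)} = \frac{1}{96 + a \frac{11}{4}} = \frac{1}{96 + \frac{11 a}{4}}$)
$- v{\left(67 \right)} = - \frac{4}{384 + 11 \cdot 67} = - \frac{4}{384 + 737} = - \frac{4}{1121}$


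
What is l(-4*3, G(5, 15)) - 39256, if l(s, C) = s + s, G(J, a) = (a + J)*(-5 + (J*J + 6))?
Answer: -39280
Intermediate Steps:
G(J, a) = (1 + J**2)*(J + a) (G(J, a) = (J + a)*(-5 + (J**2 + 6)) = (J + a)*(-5 + (6 + J**2)) = (J + a)*(1 + J**2) = (1 + J**2)*(J + a))
l(s, C) = 2*s
l(-4*3, G(5, 15)) - 39256 = 2*(-4*3) - 39256 = 2*(-12) - 39256 = -24 - 39256 = -39280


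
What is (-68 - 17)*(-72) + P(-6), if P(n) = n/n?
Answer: 6121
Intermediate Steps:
P(n) = 1
(-68 - 17)*(-72) + P(-6) = (-68 - 17)*(-72) + 1 = -85*(-72) + 1 = 6120 + 1 = 6121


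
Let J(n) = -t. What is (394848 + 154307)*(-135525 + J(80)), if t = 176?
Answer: -74520882655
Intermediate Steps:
J(n) = -176 (J(n) = -1*176 = -176)
(394848 + 154307)*(-135525 + J(80)) = (394848 + 154307)*(-135525 - 176) = 549155*(-135701) = -74520882655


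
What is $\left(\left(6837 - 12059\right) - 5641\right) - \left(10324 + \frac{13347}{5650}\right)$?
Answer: $- \frac{119719897}{5650} \approx -21189.0$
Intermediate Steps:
$\left(\left(6837 - 12059\right) - 5641\right) - \left(10324 + \frac{13347}{5650}\right) = \left(-5222 - 5641\right) - \frac{58343947}{5650} = -10863 - \frac{58343947}{5650} = - \frac{119719897}{5650}$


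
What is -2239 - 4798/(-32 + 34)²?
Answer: -6877/2 ≈ -3438.5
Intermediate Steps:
-2239 - 4798/(-32 + 34)² = -2239 - 4798/(2²) = -2239 - 4798/4 = -2239 - 4798*¼ = -2239 - 2399/2 = -6877/2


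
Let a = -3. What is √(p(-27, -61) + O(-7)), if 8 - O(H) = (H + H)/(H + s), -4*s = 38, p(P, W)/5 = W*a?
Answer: √1004223/33 ≈ 30.367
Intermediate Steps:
p(P, W) = -15*W (p(P, W) = 5*(W*(-3)) = 5*(-3*W) = -15*W)
s = -19/2 (s = -¼*38 = -19/2 ≈ -9.5000)
O(H) = 8 - 2*H/(-19/2 + H) (O(H) = 8 - (H + H)/(H - 19/2) = 8 - 2*H/(-19/2 + H))
√(p(-27, -61) + O(-7)) = √(-15*(-61) + 4*(-38 + 3*(-7))/(-19 + 2*(-7))) = √(915 + 4*(-38 - 21)/(-19 - 14)) = √(915 + 4*(-59)/(-33)) = √(915 + 4*(-1/33)*(-59)) = √(915 + 236/33) = √(30431/33) = √1004223/33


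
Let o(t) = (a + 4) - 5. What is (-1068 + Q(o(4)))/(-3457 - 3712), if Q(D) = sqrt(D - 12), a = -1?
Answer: 1068/7169 - I*sqrt(14)/7169 ≈ 0.14897 - 0.00052192*I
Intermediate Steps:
o(t) = -2 (o(t) = (-1 + 4) - 5 = 3 - 5 = -2)
Q(D) = sqrt(-12 + D)
(-1068 + Q(o(4)))/(-3457 - 3712) = (-1068 + sqrt(-12 - 2))/(-3457 - 3712) = (-1068 + sqrt(-14))/(-7169) = (-1068 + I*sqrt(14))*(-1/7169) = 1068/7169 - I*sqrt(14)/7169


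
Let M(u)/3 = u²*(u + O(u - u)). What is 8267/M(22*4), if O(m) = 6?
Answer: 8267/2183808 ≈ 0.0037856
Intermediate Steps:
M(u) = 3*u²*(6 + u) (M(u) = 3*(u²*(u + 6)) = 3*(u²*(6 + u)) = 3*u²*(6 + u))
8267/M(22*4) = 8267/((3*(22*4)²*(6 + 22*4))) = 8267/((3*88²*(6 + 88))) = 8267/((3*7744*94)) = 8267/2183808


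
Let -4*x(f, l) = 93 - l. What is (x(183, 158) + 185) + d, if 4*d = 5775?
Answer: 1645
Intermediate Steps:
x(f, l) = -93/4 + l/4 (x(f, l) = -(93 - l)/4 = -93/4 + l/4)
d = 5775/4 (d = (¼)*5775 = 5775/4 ≈ 1443.8)
(x(183, 158) + 185) + d = ((-93/4 + (¼)*158) + 185) + 5775/4 = ((-93/4 + 79/2) + 185) + 5775/4 = (65/4 + 185) + 5775/4 = 805/4 + 5775/4 = 1645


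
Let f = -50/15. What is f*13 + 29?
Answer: -43/3 ≈ -14.333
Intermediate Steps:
f = -10/3 (f = -50*1/15 = -10/3 ≈ -3.3333)
f*13 + 29 = -10/3*13 + 29 = -130/3 + 29 = -43/3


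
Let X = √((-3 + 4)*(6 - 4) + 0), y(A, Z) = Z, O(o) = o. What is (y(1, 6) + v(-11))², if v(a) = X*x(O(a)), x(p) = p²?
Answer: 29318 + 1452*√2 ≈ 31371.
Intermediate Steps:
X = √2 (X = √(1*2 + 0) = √(2 + 0) = √2 ≈ 1.4142)
v(a) = √2*a²
(y(1, 6) + v(-11))² = (6 + √2*(-11)²)² = (6 + √2*121)² = (6 + 121*√2)²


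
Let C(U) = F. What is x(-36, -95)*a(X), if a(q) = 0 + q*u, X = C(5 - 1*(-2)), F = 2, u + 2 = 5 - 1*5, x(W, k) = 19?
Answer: -76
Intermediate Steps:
u = -2 (u = -2 + (5 - 1*5) = -2 + (5 - 5) = -2 + 0 = -2)
C(U) = 2
X = 2
a(q) = -2*q (a(q) = 0 + q*(-2) = 0 - 2*q = -2*q)
x(-36, -95)*a(X) = 19*(-2*2) = 19*(-4) = -76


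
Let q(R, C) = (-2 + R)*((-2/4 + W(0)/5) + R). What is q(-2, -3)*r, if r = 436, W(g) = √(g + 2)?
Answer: 4360 - 1744*√2/5 ≈ 3866.7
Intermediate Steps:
W(g) = √(2 + g)
q(R, C) = (-2 + R)*(-½ + R + √2/5) (q(R, C) = (-2 + R)*((-2/4 + √(2 + 0)/5) + R) = (-2 + R)*((-2*¼ + √2*(⅕)) + R) = (-2 + R)*((-½ + √2/5) + R) = (-2 + R)*(-½ + R + √2/5))
q(-2, -3)*r = (1 + (-2)² - 5/2*(-2) - 2*√2/5 + (⅕)*(-2)*√2)*436 = (1 + 4 + 5 - 2*√2/5 - 2*√2/5)*436 = (10 - 4*√2/5)*436 = 4360 - 1744*√2/5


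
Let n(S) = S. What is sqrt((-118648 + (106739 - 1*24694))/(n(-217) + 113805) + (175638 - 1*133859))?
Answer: sqrt(134759566482253)/56794 ≈ 204.40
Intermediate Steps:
sqrt((-118648 + (106739 - 1*24694))/(n(-217) + 113805) + (175638 - 1*133859)) = sqrt((-118648 + (106739 - 1*24694))/(-217 + 113805) + (175638 - 1*133859)) = sqrt((-118648 + (106739 - 24694))/113588 + (175638 - 133859)) = sqrt((-118648 + 82045)*(1/113588) + 41779) = sqrt(-36603*1/113588 + 41779) = sqrt(-36603/113588 + 41779) = sqrt(4745556449/113588) = sqrt(134759566482253)/56794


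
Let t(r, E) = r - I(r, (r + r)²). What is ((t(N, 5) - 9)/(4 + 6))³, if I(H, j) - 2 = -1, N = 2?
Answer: -64/125 ≈ -0.51200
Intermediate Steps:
I(H, j) = 1 (I(H, j) = 2 - 1 = 1)
t(r, E) = -1 + r (t(r, E) = r - 1*1 = r - 1 = -1 + r)
((t(N, 5) - 9)/(4 + 6))³ = (((-1 + 2) - 9)/(4 + 6))³ = ((1 - 9)/10)³ = (-8*⅒)³ = (-⅘)³ = -64/125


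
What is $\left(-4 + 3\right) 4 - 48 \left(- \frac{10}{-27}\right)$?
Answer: $- \frac{196}{9} \approx -21.778$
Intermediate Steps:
$\left(-4 + 3\right) 4 - 48 \left(- \frac{10}{-27}\right) = \left(-1\right) 4 - 48 \left(\left(-10\right) \left(- \frac{1}{27}\right)\right) = -4 - \frac{160}{9} = - \frac{196}{9}$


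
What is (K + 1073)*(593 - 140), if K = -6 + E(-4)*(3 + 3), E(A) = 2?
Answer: 488787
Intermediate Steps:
K = 6 (K = -6 + 2*(3 + 3) = -6 + 2*6 = -6 + 12 = 6)
(K + 1073)*(593 - 140) = (6 + 1073)*(593 - 140) = 1079*453 = 488787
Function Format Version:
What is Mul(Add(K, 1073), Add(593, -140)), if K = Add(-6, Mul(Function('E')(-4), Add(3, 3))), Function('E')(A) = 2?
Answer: 488787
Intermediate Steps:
K = 6 (K = Add(-6, Mul(2, Add(3, 3))) = Add(-6, Mul(2, 6)) = Add(-6, 12) = 6)
Mul(Add(K, 1073), Add(593, -140)) = Mul(Add(6, 1073), Add(593, -140)) = Mul(1079, 453) = 488787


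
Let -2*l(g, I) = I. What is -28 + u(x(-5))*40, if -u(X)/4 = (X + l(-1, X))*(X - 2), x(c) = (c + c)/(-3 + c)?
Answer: 47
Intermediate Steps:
x(c) = 2*c/(-3 + c) (x(c) = (2*c)/(-3 + c) = 2*c/(-3 + c))
l(g, I) = -I/2
u(X) = -2*X*(-2 + X) (u(X) = -4*(X - X/2)*(X - 2) = -4*X/2*(-2 + X) = -2*X*(-2 + X))
-28 + u(x(-5))*40 = -28 + (2*(2*(-5)/(-3 - 5))*(2 - 2*(-5)/(-3 - 5)))*40 = -28 + (2*(2*(-5)/(-8))*(2 - 2*(-5)/(-8)))*40 = -28 + (2*(2*(-5)*(-1/8))*(2 - 2*(-5)*(-1)/8))*40 = -28 + (2*(5/4)*(2 - 1*5/4))*40 = -28 + (2*(5/4)*(2 - 5/4))*40 = -28 + (2*(5/4)*(3/4))*40 = -28 + (15/8)*40 = -28 + 75 = 47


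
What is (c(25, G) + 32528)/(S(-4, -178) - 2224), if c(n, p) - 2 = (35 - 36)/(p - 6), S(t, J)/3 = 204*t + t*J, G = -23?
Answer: -943371/73544 ≈ -12.827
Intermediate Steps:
S(t, J) = 612*t + 3*J*t (S(t, J) = 3*(204*t + t*J) = 3*(204*t + J*t) = 612*t + 3*J*t)
c(n, p) = 2 - 1/(-6 + p) (c(n, p) = 2 + (35 - 36)/(p - 6) = 2 - 1/(-6 + p))
(c(25, G) + 32528)/(S(-4, -178) - 2224) = ((-13 + 2*(-23))/(-6 - 23) + 32528)/(3*(-4)*(204 - 178) - 2224) = ((-13 - 46)/(-29) + 32528)/(3*(-4)*26 - 2224) = (-1/29*(-59) + 32528)/(-312 - 2224) = (59/29 + 32528)/(-2536) = (943371/29)*(-1/2536) = -943371/73544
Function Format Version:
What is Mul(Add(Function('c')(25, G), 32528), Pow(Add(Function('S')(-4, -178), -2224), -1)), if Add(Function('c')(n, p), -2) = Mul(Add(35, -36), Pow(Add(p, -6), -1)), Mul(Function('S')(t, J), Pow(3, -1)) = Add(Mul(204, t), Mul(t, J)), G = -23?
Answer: Rational(-943371, 73544) ≈ -12.827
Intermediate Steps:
Function('S')(t, J) = Add(Mul(612, t), Mul(3, J, t)) (Function('S')(t, J) = Mul(3, Add(Mul(204, t), Mul(t, J))) = Mul(3, Add(Mul(204, t), Mul(J, t))) = Add(Mul(612, t), Mul(3, J, t)))
Function('c')(n, p) = Add(2, Mul(-1, Pow(Add(-6, p), -1))) (Function('c')(n, p) = Add(2, Mul(Add(35, -36), Pow(Add(p, -6), -1))) = Add(2, Mul(-1, Pow(Add(-6, p), -1))))
Mul(Add(Function('c')(25, G), 32528), Pow(Add(Function('S')(-4, -178), -2224), -1)) = Mul(Add(Mul(Pow(Add(-6, -23), -1), Add(-13, Mul(2, -23))), 32528), Pow(Add(Mul(3, -4, Add(204, -178)), -2224), -1)) = Mul(Add(Mul(Pow(-29, -1), Add(-13, -46)), 32528), Pow(Add(Mul(3, -4, 26), -2224), -1)) = Mul(Add(Mul(Rational(-1, 29), -59), 32528), Pow(Add(-312, -2224), -1)) = Mul(Add(Rational(59, 29), 32528), Pow(-2536, -1)) = Mul(Rational(943371, 29), Rational(-1, 2536)) = Rational(-943371, 73544)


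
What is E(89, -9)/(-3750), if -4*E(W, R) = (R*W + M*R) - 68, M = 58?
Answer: -1391/15000 ≈ -0.092733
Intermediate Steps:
E(W, R) = 17 - 29*R/2 - R*W/4 (E(W, R) = -((R*W + 58*R) - 68)/4 = -((58*R + R*W) - 68)/4 = -(-68 + 58*R + R*W)/4 = 17 - 29*R/2 - R*W/4)
E(89, -9)/(-3750) = (17 - 29/2*(-9) - ¼*(-9)*89)/(-3750) = (17 + 261/2 + 801/4)*(-1/3750) = (1391/4)*(-1/3750) = -1391/15000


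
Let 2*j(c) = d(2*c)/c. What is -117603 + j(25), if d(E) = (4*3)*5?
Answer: -588009/5 ≈ -1.1760e+5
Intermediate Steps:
d(E) = 60 (d(E) = 12*5 = 60)
j(c) = 30/c (j(c) = (60/c)/2 = 30/c)
-117603 + j(25) = -117603 + 30/25 = -117603 + 30*(1/25) = -117603 + 6/5 = -588009/5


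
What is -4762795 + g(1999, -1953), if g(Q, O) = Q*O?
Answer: -8666842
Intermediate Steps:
g(Q, O) = O*Q
-4762795 + g(1999, -1953) = -4762795 - 1953*1999 = -4762795 - 3904047 = -8666842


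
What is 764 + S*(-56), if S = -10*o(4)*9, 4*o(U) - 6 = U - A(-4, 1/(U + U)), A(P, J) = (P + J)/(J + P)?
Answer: 12104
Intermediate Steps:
A(P, J) = 1 (A(P, J) = (J + P)/(J + P) = 1)
o(U) = 5/4 + U/4 (o(U) = 3/2 + (U - 1*1)/4 = 3/2 + (U - 1)/4 = 3/2 + (-1 + U)/4 = 3/2 + (-¼ + U/4) = 5/4 + U/4)
S = -405/2 (S = -10*(5/4 + (¼)*4)*9 = -10*(5/4 + 1)*9 = -10*9/4*9 = -45/2*9 = -405/2 ≈ -202.50)
764 + S*(-56) = 764 - 405/2*(-56) = 764 + 11340 = 12104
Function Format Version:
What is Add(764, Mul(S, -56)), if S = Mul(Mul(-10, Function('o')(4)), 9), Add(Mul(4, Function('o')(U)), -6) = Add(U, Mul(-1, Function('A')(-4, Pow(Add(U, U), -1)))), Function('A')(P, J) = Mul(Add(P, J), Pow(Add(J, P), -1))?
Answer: 12104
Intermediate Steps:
Function('A')(P, J) = 1 (Function('A')(P, J) = Mul(Add(J, P), Pow(Add(J, P), -1)) = 1)
Function('o')(U) = Add(Rational(5, 4), Mul(Rational(1, 4), U)) (Function('o')(U) = Add(Rational(3, 2), Mul(Rational(1, 4), Add(U, Mul(-1, 1)))) = Add(Rational(3, 2), Mul(Rational(1, 4), Add(U, -1))) = Add(Rational(3, 2), Mul(Rational(1, 4), Add(-1, U))) = Add(Rational(3, 2), Add(Rational(-1, 4), Mul(Rational(1, 4), U))) = Add(Rational(5, 4), Mul(Rational(1, 4), U)))
S = Rational(-405, 2) (S = Mul(Mul(-10, Add(Rational(5, 4), Mul(Rational(1, 4), 4))), 9) = Mul(Mul(-10, Add(Rational(5, 4), 1)), 9) = Mul(Mul(-10, Rational(9, 4)), 9) = Mul(Rational(-45, 2), 9) = Rational(-405, 2) ≈ -202.50)
Add(764, Mul(S, -56)) = Add(764, Mul(Rational(-405, 2), -56)) = Add(764, 11340) = 12104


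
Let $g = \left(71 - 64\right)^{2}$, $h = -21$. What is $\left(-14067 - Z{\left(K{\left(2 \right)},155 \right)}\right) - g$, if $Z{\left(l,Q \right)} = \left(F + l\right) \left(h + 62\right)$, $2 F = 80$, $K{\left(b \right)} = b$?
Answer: $-15838$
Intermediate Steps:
$F = 40$ ($F = \frac{1}{2} \cdot 80 = 40$)
$Z{\left(l,Q \right)} = 1640 + 41 l$ ($Z{\left(l,Q \right)} = \left(40 + l\right) \left(-21 + 62\right) = \left(40 + l\right) 41 = 1640 + 41 l$)
$g = 49$ ($g = 7^{2} = 49$)
$\left(-14067 - Z{\left(K{\left(2 \right)},155 \right)}\right) - g = \left(-14067 - \left(1640 + 41 \cdot 2\right)\right) - 49 = \left(-14067 - \left(1640 + 82\right)\right) - 49 = \left(-14067 - 1722\right) - 49 = -15789 - 49 = -15838$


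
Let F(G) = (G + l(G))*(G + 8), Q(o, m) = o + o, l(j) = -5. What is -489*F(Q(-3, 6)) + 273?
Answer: 11031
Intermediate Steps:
Q(o, m) = 2*o
F(G) = (-5 + G)*(8 + G) (F(G) = (G - 5)*(G + 8) = (-5 + G)*(8 + G))
-489*F(Q(-3, 6)) + 273 = -489*(-40 + (2*(-3))² + 3*(2*(-3))) + 273 = -489*(-40 + (-6)² + 3*(-6)) + 273 = -489*(-40 + 36 - 18) + 273 = -489*(-22) + 273 = 10758 + 273 = 11031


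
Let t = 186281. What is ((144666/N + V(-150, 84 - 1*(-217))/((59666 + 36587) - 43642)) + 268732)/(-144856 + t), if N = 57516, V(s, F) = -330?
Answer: 45176872843371/6963943576850 ≈ 6.4873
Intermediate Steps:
((144666/N + V(-150, 84 - 1*(-217))/((59666 + 36587) - 43642)) + 268732)/(-144856 + t) = ((144666/57516 - 330/((59666 + 36587) - 43642)) + 268732)/(-144856 + 186281) = ((144666*(1/57516) - 330/(96253 - 43642)) + 268732)/41425 = ((24111/9586 - 330/52611) + 268732)*(1/41425) = ((24111/9586 - 330*1/52611) + 268732)*(1/41425) = ((24111/9586 - 110/17537) + 268732)*(1/41425) = (421780147/168109682 + 268732)*(1/41425) = (45176872843371/168109682)*(1/41425) = 45176872843371/6963943576850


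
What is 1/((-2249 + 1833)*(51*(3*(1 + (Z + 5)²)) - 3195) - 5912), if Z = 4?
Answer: -1/3895928 ≈ -2.5668e-7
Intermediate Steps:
1/((-2249 + 1833)*(51*(3*(1 + (Z + 5)²)) - 3195) - 5912) = 1/((-2249 + 1833)*(51*(3*(1 + (4 + 5)²)) - 3195) - 5912) = 1/(-416*(51*(3*(1 + 9²)) - 3195) - 5912) = 1/(-416*(51*(3*(1 + 81)) - 3195) - 5912) = 1/(-416*(51*(3*82) - 3195) - 5912) = 1/(-416*(51*246 - 3195) - 5912) = 1/(-416*(12546 - 3195) - 5912) = 1/(-416*9351 - 5912) = 1/(-3890016 - 5912) = 1/(-3895928) = -1/3895928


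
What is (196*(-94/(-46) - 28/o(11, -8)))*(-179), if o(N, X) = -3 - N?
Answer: -3262812/23 ≈ -1.4186e+5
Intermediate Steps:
(196*(-94/(-46) - 28/o(11, -8)))*(-179) = (196*(-94/(-46) - 28/(-3 - 1*11)))*(-179) = (196*(-94*(-1/46) - 28/(-3 - 11)))*(-179) = (196*(47/23 - 28/(-14)))*(-179) = (196*(47/23 - 28*(-1/14)))*(-179) = (196*(47/23 + 2))*(-179) = (196*(93/23))*(-179) = (18228/23)*(-179) = -3262812/23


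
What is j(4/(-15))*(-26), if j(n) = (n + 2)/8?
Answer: -169/30 ≈ -5.6333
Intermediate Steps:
j(n) = 1/4 + n/8 (j(n) = (2 + n)*(1/8) = 1/4 + n/8)
j(4/(-15))*(-26) = (1/4 + (4/(-15))/8)*(-26) = (1/4 + (4*(-1/15))/8)*(-26) = (1/4 + (1/8)*(-4/15))*(-26) = (1/4 - 1/30)*(-26) = (13/60)*(-26) = -169/30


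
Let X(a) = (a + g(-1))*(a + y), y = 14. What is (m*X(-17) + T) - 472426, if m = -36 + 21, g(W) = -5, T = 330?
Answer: -473086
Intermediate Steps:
X(a) = (-5 + a)*(14 + a) (X(a) = (a - 5)*(a + 14) = (-5 + a)*(14 + a))
m = -15
(m*X(-17) + T) - 472426 = (-15*(-70 + (-17)² + 9*(-17)) + 330) - 472426 = (-15*(-70 + 289 - 153) + 330) - 472426 = (-15*66 + 330) - 472426 = (-990 + 330) - 472426 = -660 - 472426 = -473086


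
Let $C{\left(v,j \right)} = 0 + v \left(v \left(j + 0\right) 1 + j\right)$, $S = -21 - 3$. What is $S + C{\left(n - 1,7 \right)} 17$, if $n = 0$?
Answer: $-24$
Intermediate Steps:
$S = -24$ ($S = -21 - 3 = -24$)
$C{\left(v,j \right)} = v \left(j + j v\right)$ ($C{\left(v,j \right)} = 0 + v \left(v j 1 + j\right) = 0 + v \left(j v 1 + j\right) = 0 + v \left(j v + j\right) = 0 + v \left(j + j v\right) = v \left(j + j v\right)$)
$S + C{\left(n - 1,7 \right)} 17 = -24 + 7 \left(0 - 1\right) \left(1 + \left(0 - 1\right)\right) 17 = -24 + 7 \left(-1\right) \left(1 - 1\right) 17 = -24 + 7 \left(-1\right) 0 \cdot 17 = -24 + 0 \cdot 17 = -24 + 0 = -24$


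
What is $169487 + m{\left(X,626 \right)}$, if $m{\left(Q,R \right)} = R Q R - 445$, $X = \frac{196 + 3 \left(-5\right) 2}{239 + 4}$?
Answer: $\frac{106128622}{243} \approx 4.3674 \cdot 10^{5}$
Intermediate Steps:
$X = \frac{166}{243}$ ($X = \frac{196 - 30}{243} = \left(196 - 30\right) \frac{1}{243} = 166 \cdot \frac{1}{243} = \frac{166}{243} \approx 0.68313$)
$m{\left(Q,R \right)} = -445 + Q R^{2}$ ($m{\left(Q,R \right)} = Q R R - 445 = Q R^{2} - 445 = -445 + Q R^{2}$)
$169487 + m{\left(X,626 \right)} = 169487 - \left(445 - \frac{166 \cdot 626^{2}}{243}\right) = 169487 + \left(-445 + \frac{166}{243} \cdot 391876\right) = 169487 + \left(-445 + \frac{65051416}{243}\right) = 169487 + \frac{64943281}{243} = \frac{106128622}{243}$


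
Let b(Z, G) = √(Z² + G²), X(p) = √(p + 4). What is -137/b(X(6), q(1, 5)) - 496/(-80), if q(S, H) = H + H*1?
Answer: 31/5 - 137*√110/110 ≈ -6.8624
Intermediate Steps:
q(S, H) = 2*H (q(S, H) = H + H = 2*H)
X(p) = √(4 + p)
b(Z, G) = √(G² + Z²)
-137/b(X(6), q(1, 5)) - 496/(-80) = -137/√((2*5)² + (√(4 + 6))²) - 496/(-80) = -137/√(10² + (√10)²) - 496*(-1/80) = -137/√(100 + 10) + 31/5 = -137*√110/110 + 31/5 = 31/5 - 137*√110/110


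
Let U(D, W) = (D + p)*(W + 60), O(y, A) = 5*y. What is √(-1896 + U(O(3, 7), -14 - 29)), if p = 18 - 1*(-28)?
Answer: I*√859 ≈ 29.309*I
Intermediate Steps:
p = 46 (p = 18 + 28 = 46)
U(D, W) = (46 + D)*(60 + W) (U(D, W) = (D + 46)*(W + 60) = (46 + D)*(60 + W))
√(-1896 + U(O(3, 7), -14 - 29)) = √(-1896 + (2760 + 46*(-14 - 29) + 60*(5*3) + (5*3)*(-14 - 29))) = √(-1896 + (2760 + 46*(-43) + 60*15 + 15*(-43))) = √(-1896 + (2760 - 1978 + 900 - 645)) = √(-1896 + 1037) = √(-859) = I*√859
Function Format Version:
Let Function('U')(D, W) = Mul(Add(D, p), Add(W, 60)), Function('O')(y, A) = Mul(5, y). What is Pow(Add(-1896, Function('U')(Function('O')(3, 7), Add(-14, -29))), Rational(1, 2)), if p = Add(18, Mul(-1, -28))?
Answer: Mul(I, Pow(859, Rational(1, 2))) ≈ Mul(29.309, I)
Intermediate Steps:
p = 46 (p = Add(18, 28) = 46)
Function('U')(D, W) = Mul(Add(46, D), Add(60, W)) (Function('U')(D, W) = Mul(Add(D, 46), Add(W, 60)) = Mul(Add(46, D), Add(60, W)))
Pow(Add(-1896, Function('U')(Function('O')(3, 7), Add(-14, -29))), Rational(1, 2)) = Pow(Add(-1896, Add(2760, Mul(46, Add(-14, -29)), Mul(60, Mul(5, 3)), Mul(Mul(5, 3), Add(-14, -29)))), Rational(1, 2)) = Pow(Add(-1896, Add(2760, Mul(46, -43), Mul(60, 15), Mul(15, -43))), Rational(1, 2)) = Pow(Add(-1896, Add(2760, -1978, 900, -645)), Rational(1, 2)) = Pow(Add(-1896, 1037), Rational(1, 2)) = Pow(-859, Rational(1, 2)) = Mul(I, Pow(859, Rational(1, 2)))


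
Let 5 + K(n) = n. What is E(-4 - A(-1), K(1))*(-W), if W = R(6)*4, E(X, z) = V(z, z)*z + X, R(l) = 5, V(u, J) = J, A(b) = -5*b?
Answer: -140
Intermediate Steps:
K(n) = -5 + n
E(X, z) = X + z² (E(X, z) = z*z + X = z² + X = X + z²)
W = 20 (W = 5*4 = 20)
E(-4 - A(-1), K(1))*(-W) = ((-4 - (-5)*(-1)) + (-5 + 1)²)*(-1*20) = ((-4 - 1*5) + (-4)²)*(-20) = ((-4 - 5) + 16)*(-20) = (-9 + 16)*(-20) = 7*(-20) = -140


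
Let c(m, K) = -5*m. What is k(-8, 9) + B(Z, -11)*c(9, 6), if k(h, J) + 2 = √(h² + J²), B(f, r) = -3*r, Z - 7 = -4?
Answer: -1487 + √145 ≈ -1475.0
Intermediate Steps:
Z = 3 (Z = 7 - 4 = 3)
k(h, J) = -2 + √(J² + h²) (k(h, J) = -2 + √(h² + J²) = -2 + √(J² + h²))
k(-8, 9) + B(Z, -11)*c(9, 6) = (-2 + √(9² + (-8)²)) + (-3*(-11))*(-5*9) = (-2 + √(81 + 64)) + 33*(-45) = (-2 + √145) - 1485 = -1487 + √145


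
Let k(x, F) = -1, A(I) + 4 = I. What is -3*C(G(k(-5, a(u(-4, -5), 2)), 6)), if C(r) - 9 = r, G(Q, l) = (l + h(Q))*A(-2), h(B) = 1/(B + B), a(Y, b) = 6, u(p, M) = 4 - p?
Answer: 72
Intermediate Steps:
A(I) = -4 + I
h(B) = 1/(2*B)
G(Q, l) = -6*l - 3/Q (G(Q, l) = (l + 1/(2*Q))*(-4 - 2) = (l + 1/(2*Q))*(-6) = -6*l - 3/Q)
C(r) = 9 + r
-3*C(G(k(-5, a(u(-4, -5), 2)), 6)) = -3*(9 + (-6*6 - 3/(-1))) = -3*(9 + (-36 - 3*(-1))) = -3*(9 + (-36 + 3)) = -3*(9 - 33) = -3*(-24) = 72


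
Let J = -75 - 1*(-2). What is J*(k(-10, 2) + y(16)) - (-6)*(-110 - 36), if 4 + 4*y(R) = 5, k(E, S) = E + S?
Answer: -1241/4 ≈ -310.25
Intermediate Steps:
J = -73 (J = -75 + 2 = -73)
y(R) = 1/4 (y(R) = -1 + (1/4)*5 = -1 + 5/4 = 1/4)
J*(k(-10, 2) + y(16)) - (-6)*(-110 - 36) = -73*((-10 + 2) + 1/4) - (-6)*(-110 - 36) = -73*(-8 + 1/4) - (-6)*(-146) = -73*(-31/4) - 1*876 = 2263/4 - 876 = -1241/4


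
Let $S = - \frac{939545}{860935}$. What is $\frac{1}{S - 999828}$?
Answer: $- \frac{172187}{172157571745} \approx -1.0002 \cdot 10^{-6}$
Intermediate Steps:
$S = - \frac{187909}{172187}$ ($S = \left(-939545\right) \frac{1}{860935} = - \frac{187909}{172187} \approx -1.0913$)
$\frac{1}{S - 999828} = \frac{1}{- \frac{187909}{172187} - 999828} = \frac{1}{- \frac{172157571745}{172187}} = - \frac{172187}{172157571745}$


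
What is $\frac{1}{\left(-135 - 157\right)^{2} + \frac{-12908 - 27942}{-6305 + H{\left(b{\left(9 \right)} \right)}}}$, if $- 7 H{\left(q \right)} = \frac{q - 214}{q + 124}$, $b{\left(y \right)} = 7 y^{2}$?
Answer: $\frac{15248819}{1300274098941} \approx 1.1727 \cdot 10^{-5}$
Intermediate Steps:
$H{\left(q \right)} = - \frac{-214 + q}{7 \left(124 + q\right)}$ ($H{\left(q \right)} = - \frac{\left(q - 214\right) \frac{1}{q + 124}}{7} = - \frac{\left(-214 + q\right) \frac{1}{124 + q}}{7} = - \frac{\frac{1}{124 + q} \left(-214 + q\right)}{7} = - \frac{-214 + q}{7 \left(124 + q\right)}$)
$\frac{1}{\left(-135 - 157\right)^{2} + \frac{-12908 - 27942}{-6305 + H{\left(b{\left(9 \right)} \right)}}} = \frac{1}{\left(-135 - 157\right)^{2} + \frac{-12908 - 27942}{-6305 + \frac{214 - 7 \cdot 9^{2}}{7 \left(124 + 7 \cdot 9^{2}\right)}}} = \frac{1}{\left(-292\right)^{2} - \frac{40850}{-6305 + \frac{214 - 7 \cdot 81}{7 \left(124 + 7 \cdot 81\right)}}} = \frac{1}{85264 - \frac{40850}{-6305 + \frac{214 - 567}{7 \left(124 + 567\right)}}} = \frac{1}{85264 - \frac{40850}{-6305 + \frac{214 - 567}{7 \cdot 691}}} = \frac{1}{85264 - \frac{40850}{-6305 + \frac{1}{7} \cdot \frac{1}{691} \left(-353\right)}} = \frac{1}{85264 - \frac{40850}{-6305 - \frac{353}{4837}}} = \frac{1}{85264 - \frac{40850}{- \frac{30497638}{4837}}} = \frac{1}{85264 - - \frac{98795725}{15248819}} = \frac{1}{85264 + \frac{98795725}{15248819}} = \frac{1}{\frac{1300274098941}{15248819}} = \frac{15248819}{1300274098941}$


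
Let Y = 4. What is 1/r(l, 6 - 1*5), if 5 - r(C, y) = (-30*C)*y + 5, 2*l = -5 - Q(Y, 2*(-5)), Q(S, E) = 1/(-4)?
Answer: -4/285 ≈ -0.014035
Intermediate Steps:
Q(S, E) = -¼
l = -19/8 (l = (-5 - 1*(-¼))/2 = (-5 + ¼)/2 = (½)*(-19/4) = -19/8 ≈ -2.3750)
r(C, y) = 30*C*y (r(C, y) = 5 - ((-30*C)*y + 5) = 5 - (-30*C*y + 5) = 5 - (5 - 30*C*y) = 5 + (-5 + 30*C*y) = 30*C*y)
1/r(l, 6 - 1*5) = 1/(30*(-19/8)*(6 - 1*5)) = 1/(30*(-19/8)*(6 - 5)) = 1/(30*(-19/8)*1) = 1/(-285/4) = -4/285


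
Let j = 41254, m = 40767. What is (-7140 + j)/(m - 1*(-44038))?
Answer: 34114/84805 ≈ 0.40226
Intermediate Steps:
(-7140 + j)/(m - 1*(-44038)) = (-7140 + 41254)/(40767 - 1*(-44038)) = 34114/(40767 + 44038) = 34114/84805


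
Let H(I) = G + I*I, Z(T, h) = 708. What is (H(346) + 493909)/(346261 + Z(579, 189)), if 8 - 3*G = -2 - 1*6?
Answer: 1840891/1040907 ≈ 1.7685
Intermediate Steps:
G = 16/3 (G = 8/3 - (-2 - 1*6)/3 = 8/3 - (-2 - 6)/3 = 8/3 - 1/3*(-8) = 8/3 + 8/3 = 16/3 ≈ 5.3333)
H(I) = 16/3 + I**2 (H(I) = 16/3 + I*I = 16/3 + I**2)
(H(346) + 493909)/(346261 + Z(579, 189)) = ((16/3 + 346**2) + 493909)/(346261 + 708) = ((16/3 + 119716) + 493909)/346969 = (359164/3 + 493909)*(1/346969) = (1840891/3)*(1/346969) = 1840891/1040907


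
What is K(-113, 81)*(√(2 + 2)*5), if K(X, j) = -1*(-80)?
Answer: 800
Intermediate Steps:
K(X, j) = 80
K(-113, 81)*(√(2 + 2)*5) = 80*(√(2 + 2)*5) = 80*(√4*5) = 80*(2*5) = 80*10 = 800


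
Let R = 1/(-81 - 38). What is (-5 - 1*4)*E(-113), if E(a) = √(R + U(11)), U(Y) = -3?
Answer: -9*I*√42602/119 ≈ -15.61*I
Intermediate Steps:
R = -1/119 (R = 1/(-119) = -1/119 ≈ -0.0084034)
E(a) = I*√42602/119 (E(a) = √(-1/119 - 3) = √(-358/119) = I*√42602/119)
(-5 - 1*4)*E(-113) = (-5 - 1*4)*(I*√42602/119) = (-5 - 4)*(I*√42602/119) = -9*I*√42602/119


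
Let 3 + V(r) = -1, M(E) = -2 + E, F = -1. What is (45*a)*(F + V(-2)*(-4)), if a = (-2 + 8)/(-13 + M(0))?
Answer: -270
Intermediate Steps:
V(r) = -4 (V(r) = -3 - 1 = -4)
a = -⅖ (a = (-2 + 8)/(-13 + (-2 + 0)) = 6/(-13 - 2) = 6/(-15) = 6*(-1/15) = -⅖ ≈ -0.40000)
(45*a)*(F + V(-2)*(-4)) = (45*(-⅖))*(-1 - 4*(-4)) = -18*(-1 + 16) = -18*15 = -270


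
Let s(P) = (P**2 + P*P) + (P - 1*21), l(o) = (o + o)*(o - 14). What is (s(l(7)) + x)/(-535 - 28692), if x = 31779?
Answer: -50868/29227 ≈ -1.7404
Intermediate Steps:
l(o) = 2*o*(-14 + o) (l(o) = (2*o)*(-14 + o) = 2*o*(-14 + o))
s(P) = -21 + P + 2*P**2 (s(P) = (P**2 + P**2) + (P - 21) = 2*P**2 + (-21 + P) = -21 + P + 2*P**2)
(s(l(7)) + x)/(-535 - 28692) = ((-21 + 2*7*(-14 + 7) + 2*(2*7*(-14 + 7))**2) + 31779)/(-535 - 28692) = ((-21 + 2*7*(-7) + 2*(2*7*(-7))**2) + 31779)/(-29227) = ((-21 - 98 + 2*(-98)**2) + 31779)*(-1/29227) = ((-21 - 98 + 2*9604) + 31779)*(-1/29227) = ((-21 - 98 + 19208) + 31779)*(-1/29227) = (19089 + 31779)*(-1/29227) = 50868*(-1/29227) = -50868/29227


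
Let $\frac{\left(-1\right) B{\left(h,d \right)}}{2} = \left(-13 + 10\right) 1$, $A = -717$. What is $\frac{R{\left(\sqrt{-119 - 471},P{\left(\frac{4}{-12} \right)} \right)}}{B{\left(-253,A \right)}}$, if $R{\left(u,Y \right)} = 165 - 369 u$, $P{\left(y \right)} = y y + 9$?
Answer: $\frac{55}{2} - \frac{123 i \sqrt{590}}{2} \approx 27.5 - 1493.8 i$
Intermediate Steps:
$B{\left(h,d \right)} = 6$ ($B{\left(h,d \right)} = - 2 \left(-13 + 10\right) 1 = - 2 \left(\left(-3\right) 1\right) = \left(-2\right) \left(-3\right) = 6$)
$P{\left(y \right)} = 9 + y^{2}$ ($P{\left(y \right)} = y^{2} + 9 = 9 + y^{2}$)
$R{\left(u,Y \right)} = 165 - 369 u$
$\frac{R{\left(\sqrt{-119 - 471},P{\left(\frac{4}{-12} \right)} \right)}}{B{\left(-253,A \right)}} = \frac{165 - 369 \sqrt{-119 - 471}}{6} = \left(165 - 369 \sqrt{-590}\right) \frac{1}{6} = \left(165 - 369 i \sqrt{590}\right) \frac{1}{6} = \frac{55}{2} - \frac{123 i \sqrt{590}}{2}$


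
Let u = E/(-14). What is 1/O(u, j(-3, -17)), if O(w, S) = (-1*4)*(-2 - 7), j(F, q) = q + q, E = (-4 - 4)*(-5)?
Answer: 1/36 ≈ 0.027778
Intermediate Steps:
E = 40 (E = -8*(-5) = 40)
j(F, q) = 2*q
u = -20/7 (u = 40/(-14) = 40*(-1/14) = -20/7 ≈ -2.8571)
O(w, S) = 36 (O(w, S) = -4*(-9) = 36)
1/O(u, j(-3, -17)) = 1/36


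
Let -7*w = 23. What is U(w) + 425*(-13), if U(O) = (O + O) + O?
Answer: -38744/7 ≈ -5534.9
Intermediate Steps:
w = -23/7 (w = -⅐*23 = -23/7 ≈ -3.2857)
U(O) = 3*O (U(O) = 2*O + O = 3*O)
U(w) + 425*(-13) = 3*(-23/7) + 425*(-13) = -69/7 - 5525 = -38744/7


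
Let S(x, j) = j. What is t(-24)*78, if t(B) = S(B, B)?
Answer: -1872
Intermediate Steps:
t(B) = B
t(-24)*78 = -24*78 = -1872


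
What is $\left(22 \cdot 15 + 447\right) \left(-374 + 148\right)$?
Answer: $-175602$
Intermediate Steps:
$\left(22 \cdot 15 + 447\right) \left(-374 + 148\right) = \left(330 + 447\right) \left(-226\right) = 777 \left(-226\right) = -175602$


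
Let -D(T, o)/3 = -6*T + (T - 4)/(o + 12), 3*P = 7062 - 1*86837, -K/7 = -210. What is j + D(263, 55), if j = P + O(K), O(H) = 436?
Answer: -4308086/201 ≈ -21433.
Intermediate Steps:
K = 1470 (K = -7*(-210) = 1470)
P = -79775/3 (P = (7062 - 1*86837)/3 = (7062 - 86837)/3 = (1/3)*(-79775) = -79775/3 ≈ -26592.)
j = -78467/3 (j = -79775/3 + 436 = -78467/3 ≈ -26156.)
D(T, o) = 18*T - 3*(-4 + T)/(12 + o) (D(T, o) = -3*(-6*T + (T - 4)/(o + 12)) = -3*(-6*T + (-4 + T)/(12 + o)) = 18*T - 3*(-4 + T)/(12 + o))
j + D(263, 55) = -78467/3 + 3*(4 + 71*263 + 6*263*55)/(12 + 55) = -78467/3 + 3*(4 + 18673 + 86790)/67 = -78467/3 + 3*(1/67)*105467 = -78467/3 + 316401/67 = -4308086/201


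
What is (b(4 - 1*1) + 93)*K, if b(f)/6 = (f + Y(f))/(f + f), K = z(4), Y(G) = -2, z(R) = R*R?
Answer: 1504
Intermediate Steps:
z(R) = R²
K = 16 (K = 4² = 16)
b(f) = 3*(-2 + f)/f (b(f) = 6*((f - 2)/(f + f)) = 6*((-2 + f)/((2*f))) = 6*((-2 + f)*(1/(2*f))) = 6*((-2 + f)/(2*f)) = 3*(-2 + f)/f)
(b(4 - 1*1) + 93)*K = ((3 - 6/(4 - 1*1)) + 93)*16 = ((3 - 6/(4 - 1)) + 93)*16 = ((3 - 6/3) + 93)*16 = ((3 - 6*⅓) + 93)*16 = ((3 - 2) + 93)*16 = (1 + 93)*16 = 94*16 = 1504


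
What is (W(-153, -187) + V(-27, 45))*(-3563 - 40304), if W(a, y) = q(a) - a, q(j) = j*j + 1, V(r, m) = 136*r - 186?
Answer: -864399235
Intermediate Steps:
V(r, m) = -186 + 136*r
q(j) = 1 + j**2 (q(j) = j**2 + 1 = 1 + j**2)
W(a, y) = 1 + a**2 - a (W(a, y) = (1 + a**2) - a = 1 + a**2 - a)
(W(-153, -187) + V(-27, 45))*(-3563 - 40304) = ((1 + (-153)**2 - 1*(-153)) + (-186 + 136*(-27)))*(-3563 - 40304) = ((1 + 23409 + 153) + (-186 - 3672))*(-43867) = (23563 - 3858)*(-43867) = 19705*(-43867) = -864399235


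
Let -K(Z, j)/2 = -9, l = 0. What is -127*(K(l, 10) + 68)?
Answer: -10922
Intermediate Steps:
K(Z, j) = 18 (K(Z, j) = -2*(-9) = 18)
-127*(K(l, 10) + 68) = -127*(18 + 68) = -127*86 = -10922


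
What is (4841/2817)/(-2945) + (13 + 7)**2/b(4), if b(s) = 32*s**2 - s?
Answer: 828991693/1053600255 ≈ 0.78682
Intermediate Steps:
b(s) = -s + 32*s**2
(4841/2817)/(-2945) + (13 + 7)**2/b(4) = (4841/2817)/(-2945) + (13 + 7)**2/((4*(-1 + 32*4))) = (4841*(1/2817))*(-1/2945) + 20**2/((4*(-1 + 128))) = (4841/2817)*(-1/2945) + 400/((4*127)) = -4841/8296065 + 400/508 = -4841/8296065 + 400*(1/508) = -4841/8296065 + 100/127 = 828991693/1053600255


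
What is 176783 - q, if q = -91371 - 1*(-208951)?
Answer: 59203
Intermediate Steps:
q = 117580 (q = -91371 + 208951 = 117580)
176783 - q = 176783 - 1*117580 = 176783 - 117580 = 59203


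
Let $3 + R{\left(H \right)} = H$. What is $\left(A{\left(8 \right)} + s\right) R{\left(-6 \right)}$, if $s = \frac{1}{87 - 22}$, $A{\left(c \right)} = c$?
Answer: $- \frac{4689}{65} \approx -72.138$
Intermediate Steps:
$R{\left(H \right)} = -3 + H$
$s = \frac{1}{65} \approx 0.015385$
$\left(A{\left(8 \right)} + s\right) R{\left(-6 \right)} = \left(8 + \frac{1}{65}\right) \left(-3 - 6\right) = \frac{521}{65} \left(-9\right) = - \frac{4689}{65}$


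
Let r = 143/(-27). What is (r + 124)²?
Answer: 10272025/729 ≈ 14091.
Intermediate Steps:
r = -143/27 (r = 143*(-1/27) = -143/27 ≈ -5.2963)
(r + 124)² = (-143/27 + 124)² = (3205/27)² = 10272025/729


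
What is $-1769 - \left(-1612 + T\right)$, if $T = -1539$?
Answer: $1382$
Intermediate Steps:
$-1769 - \left(-1612 + T\right) = -1769 + \left(\left(734 + 878\right) - -1539\right) = -1769 + \left(1612 + 1539\right) = -1769 + 3151 = 1382$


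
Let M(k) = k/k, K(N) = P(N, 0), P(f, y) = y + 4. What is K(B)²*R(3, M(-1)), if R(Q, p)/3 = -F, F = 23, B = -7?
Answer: -1104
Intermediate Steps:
P(f, y) = 4 + y
K(N) = 4 (K(N) = 4 + 0 = 4)
M(k) = 1
R(Q, p) = -69 (R(Q, p) = 3*(-1*23) = 3*(-23) = -69)
K(B)²*R(3, M(-1)) = 4²*(-69) = 16*(-69) = -1104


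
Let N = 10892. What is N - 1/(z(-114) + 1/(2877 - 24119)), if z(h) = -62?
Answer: 14344839702/1317005 ≈ 10892.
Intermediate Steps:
N - 1/(z(-114) + 1/(2877 - 24119)) = 10892 - 1/(-62 + 1/(2877 - 24119)) = 10892 - 1/(-62 + 1/(-21242)) = 10892 - 1/(-62 - 1/21242) = 10892 - 1/(-1317005/21242) = 10892 - 1*(-21242/1317005) = 10892 + 21242/1317005 = 14344839702/1317005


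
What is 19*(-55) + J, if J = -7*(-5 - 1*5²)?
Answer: -835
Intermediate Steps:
J = 210 (J = -7*(-5 - 1*25) = -7*(-5 - 25) = -7*(-30) = 210)
19*(-55) + J = 19*(-55) + 210 = -1045 + 210 = -835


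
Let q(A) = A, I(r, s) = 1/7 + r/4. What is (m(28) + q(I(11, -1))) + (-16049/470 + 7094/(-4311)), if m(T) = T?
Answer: -138981341/28366380 ≈ -4.8995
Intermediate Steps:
I(r, s) = 1/7 + r/4 (I(r, s) = 1*(1/7) + r*(1/4) = 1/7 + r/4)
(m(28) + q(I(11, -1))) + (-16049/470 + 7094/(-4311)) = (28 + (1/7 + (1/4)*11)) + (-16049/470 + 7094/(-4311)) = (28 + (1/7 + 11/4)) + (-16049*1/470 + 7094*(-1/4311)) = (28 + 81/28) + (-16049/470 - 7094/4311) = 865/28 - 72521419/2026170 = -138981341/28366380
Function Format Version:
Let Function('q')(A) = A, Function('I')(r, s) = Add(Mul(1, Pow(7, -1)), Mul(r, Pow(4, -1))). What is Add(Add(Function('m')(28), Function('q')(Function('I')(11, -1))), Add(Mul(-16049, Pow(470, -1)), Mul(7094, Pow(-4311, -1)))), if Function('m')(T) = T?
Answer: Rational(-138981341, 28366380) ≈ -4.8995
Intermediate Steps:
Function('I')(r, s) = Add(Rational(1, 7), Mul(Rational(1, 4), r)) (Function('I')(r, s) = Add(Mul(1, Rational(1, 7)), Mul(r, Rational(1, 4))) = Add(Rational(1, 7), Mul(Rational(1, 4), r)))
Add(Add(Function('m')(28), Function('q')(Function('I')(11, -1))), Add(Mul(-16049, Pow(470, -1)), Mul(7094, Pow(-4311, -1)))) = Add(Add(28, Add(Rational(1, 7), Mul(Rational(1, 4), 11))), Add(Mul(-16049, Pow(470, -1)), Mul(7094, Pow(-4311, -1)))) = Add(Add(28, Add(Rational(1, 7), Rational(11, 4))), Add(Mul(-16049, Rational(1, 470)), Mul(7094, Rational(-1, 4311)))) = Add(Add(28, Rational(81, 28)), Add(Rational(-16049, 470), Rational(-7094, 4311))) = Add(Rational(865, 28), Rational(-72521419, 2026170)) = Rational(-138981341, 28366380)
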